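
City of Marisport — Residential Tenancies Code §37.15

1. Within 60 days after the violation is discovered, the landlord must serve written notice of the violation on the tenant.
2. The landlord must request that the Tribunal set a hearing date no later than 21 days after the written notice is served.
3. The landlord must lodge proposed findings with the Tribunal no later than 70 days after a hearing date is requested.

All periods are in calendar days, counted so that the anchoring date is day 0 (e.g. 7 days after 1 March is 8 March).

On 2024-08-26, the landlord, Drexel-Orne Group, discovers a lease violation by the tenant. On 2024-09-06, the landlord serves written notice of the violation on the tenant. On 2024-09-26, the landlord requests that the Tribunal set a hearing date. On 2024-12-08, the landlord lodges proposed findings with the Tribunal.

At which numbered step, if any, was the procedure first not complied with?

(1) due by 2024-08-26 + 60 days = 2024-10-25; done 2024-09-06 — timely.
(2) due by 2024-09-06 + 21 days = 2024-09-27; completed 2024-09-26, before the deadline.
(3) due by 2024-09-26 + 70 days = 2024-12-05; 2024-12-08 misses that deadline by 3 days.

Step 3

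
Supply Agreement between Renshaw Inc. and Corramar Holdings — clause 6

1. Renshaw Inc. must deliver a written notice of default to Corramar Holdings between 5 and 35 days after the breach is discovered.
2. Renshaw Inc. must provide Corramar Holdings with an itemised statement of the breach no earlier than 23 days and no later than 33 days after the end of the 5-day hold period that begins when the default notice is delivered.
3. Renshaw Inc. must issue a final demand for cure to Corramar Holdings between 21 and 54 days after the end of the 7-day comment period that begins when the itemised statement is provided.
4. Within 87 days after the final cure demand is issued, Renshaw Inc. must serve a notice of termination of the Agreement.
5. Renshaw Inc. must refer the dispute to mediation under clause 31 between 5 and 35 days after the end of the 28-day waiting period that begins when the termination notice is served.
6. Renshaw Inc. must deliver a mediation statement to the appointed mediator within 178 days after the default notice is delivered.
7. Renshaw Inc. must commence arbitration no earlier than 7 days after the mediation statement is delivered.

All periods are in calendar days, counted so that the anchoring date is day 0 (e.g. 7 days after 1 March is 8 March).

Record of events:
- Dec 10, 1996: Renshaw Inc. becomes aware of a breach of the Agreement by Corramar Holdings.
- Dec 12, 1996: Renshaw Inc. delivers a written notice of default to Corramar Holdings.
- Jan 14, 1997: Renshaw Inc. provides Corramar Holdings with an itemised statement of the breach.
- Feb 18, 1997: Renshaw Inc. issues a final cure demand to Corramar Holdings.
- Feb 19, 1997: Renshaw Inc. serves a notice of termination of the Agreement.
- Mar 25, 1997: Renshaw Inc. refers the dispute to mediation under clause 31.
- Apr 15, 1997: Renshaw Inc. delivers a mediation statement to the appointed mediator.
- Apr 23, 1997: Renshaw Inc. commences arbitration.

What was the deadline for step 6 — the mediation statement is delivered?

Jun 8, 1997

Step 6 runs from Dec 12, 1996, when the default notice is delivered. 178 days after Dec 12, 1996 is Jun 8, 1997.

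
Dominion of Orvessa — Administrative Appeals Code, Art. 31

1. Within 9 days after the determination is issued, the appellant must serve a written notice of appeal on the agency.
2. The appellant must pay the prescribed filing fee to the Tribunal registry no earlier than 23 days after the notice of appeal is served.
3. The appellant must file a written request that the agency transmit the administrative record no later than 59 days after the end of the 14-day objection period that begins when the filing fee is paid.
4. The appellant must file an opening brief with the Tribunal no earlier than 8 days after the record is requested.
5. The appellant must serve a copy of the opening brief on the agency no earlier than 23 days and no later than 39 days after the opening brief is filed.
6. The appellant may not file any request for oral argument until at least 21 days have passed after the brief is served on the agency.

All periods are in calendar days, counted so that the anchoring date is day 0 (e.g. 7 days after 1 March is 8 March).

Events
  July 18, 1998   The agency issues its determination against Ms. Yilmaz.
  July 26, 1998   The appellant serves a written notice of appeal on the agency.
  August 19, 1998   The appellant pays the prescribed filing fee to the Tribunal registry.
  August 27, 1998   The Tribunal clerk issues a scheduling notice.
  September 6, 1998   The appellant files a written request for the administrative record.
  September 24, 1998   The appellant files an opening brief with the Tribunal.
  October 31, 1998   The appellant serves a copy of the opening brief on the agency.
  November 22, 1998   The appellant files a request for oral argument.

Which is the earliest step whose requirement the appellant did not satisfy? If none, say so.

Step 1: 9 days after July 18, 1998 (when the determination is issued) is July 27, 1998; done July 26, 1998 — timely.
Step 2: the earliest permitted date is 23 days after July 26, 1998 (when the notice of appeal is served), i.e. August 18, 1998; done August 19, 1998, after the minimum wait.
Step 3: 59 days after September 2, 1998 (end of the 14-day objection period, which began when the filing fee is paid on August 19, 1998) is October 31, 1998; completed September 6, 1998, before the deadline.
Step 4: the earliest permitted date is 8 days after September 6, 1998 (when the record is requested), i.e. September 14, 1998; September 24, 1998 is on or after that date.
Step 5: the window is 23–39 days after September 24, 1998 (when the opening brief is filed), so October 17, 1998 through November 2, 1998; done October 31, 1998 — within the window.
Step 6: the earliest permitted date is 21 days after October 31, 1998 (when the brief is served on the agency), i.e. November 21, 1998; done November 22, 1998 — permitted.

None — every step was satisfied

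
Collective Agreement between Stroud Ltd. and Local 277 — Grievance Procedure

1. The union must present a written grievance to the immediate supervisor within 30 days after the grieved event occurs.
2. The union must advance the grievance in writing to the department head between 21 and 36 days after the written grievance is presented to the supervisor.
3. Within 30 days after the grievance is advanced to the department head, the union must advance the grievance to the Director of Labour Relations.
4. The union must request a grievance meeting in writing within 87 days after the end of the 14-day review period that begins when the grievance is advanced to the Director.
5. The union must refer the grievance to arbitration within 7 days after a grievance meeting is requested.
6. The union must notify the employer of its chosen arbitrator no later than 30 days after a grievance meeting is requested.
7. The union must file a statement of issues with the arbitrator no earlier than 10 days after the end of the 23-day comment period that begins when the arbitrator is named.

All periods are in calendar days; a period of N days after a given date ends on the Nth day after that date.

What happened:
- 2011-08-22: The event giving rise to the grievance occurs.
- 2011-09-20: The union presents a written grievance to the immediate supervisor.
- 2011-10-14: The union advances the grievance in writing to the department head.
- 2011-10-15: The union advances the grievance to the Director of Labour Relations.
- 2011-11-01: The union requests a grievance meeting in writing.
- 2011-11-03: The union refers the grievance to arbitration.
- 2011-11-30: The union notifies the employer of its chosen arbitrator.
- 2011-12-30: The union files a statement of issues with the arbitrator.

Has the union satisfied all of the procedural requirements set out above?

No

(1) due by 2011-08-22 + 30 days = 2011-09-21; completed 2011-09-20, before the deadline.
(2) the permitted window runs from 2011-09-20 + 21 = 2011-10-11 to 2011-09-20 + 36 = 2011-10-26; done 2011-10-14, which is between those dates.
(3) due by 2011-10-14 + 30 days = 2011-11-13; done 2011-10-15 — timely.
(4) due by 2011-10-29 + 87 days = 2012-01-24; done 2011-11-01 — timely.
(5) due by 2011-11-01 + 7 days = 2011-11-08; 2011-11-03 is within that limit.
(6) due by 2011-11-01 + 30 days = 2011-12-01; done 2011-11-30 — timely.
(7) permitted from 2011-12-23 + 10 days = 2012-01-02 onward; done 2011-12-30 — 3 days too early.
The procedure was therefore not followed at step 7.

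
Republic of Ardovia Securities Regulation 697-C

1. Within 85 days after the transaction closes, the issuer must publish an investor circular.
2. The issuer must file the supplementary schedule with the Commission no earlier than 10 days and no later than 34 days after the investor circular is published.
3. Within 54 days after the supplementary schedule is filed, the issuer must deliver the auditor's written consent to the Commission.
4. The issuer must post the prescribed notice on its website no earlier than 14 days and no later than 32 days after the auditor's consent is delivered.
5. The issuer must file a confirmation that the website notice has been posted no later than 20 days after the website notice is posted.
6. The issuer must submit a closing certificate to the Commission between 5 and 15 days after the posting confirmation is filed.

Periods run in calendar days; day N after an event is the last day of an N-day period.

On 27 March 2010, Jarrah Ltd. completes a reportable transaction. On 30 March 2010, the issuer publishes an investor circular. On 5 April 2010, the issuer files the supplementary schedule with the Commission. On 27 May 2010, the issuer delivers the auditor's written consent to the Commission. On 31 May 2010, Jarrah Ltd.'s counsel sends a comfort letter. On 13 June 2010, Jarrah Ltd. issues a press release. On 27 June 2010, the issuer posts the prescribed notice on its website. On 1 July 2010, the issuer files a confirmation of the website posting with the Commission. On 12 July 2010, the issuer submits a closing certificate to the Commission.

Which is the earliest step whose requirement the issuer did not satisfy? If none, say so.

Step 2

Step 1 — counting 85 days from 27 March 2010 (when the transaction closes) gives a deadline of 20 June 2010; done 30 March 2010 — timely.
Step 2 — 10 and 34 days from 30 March 2010 (when the investor circular is published) are 9 April 2010 and 3 May 2010 respectively; 5 April 2010 is 4 days too early.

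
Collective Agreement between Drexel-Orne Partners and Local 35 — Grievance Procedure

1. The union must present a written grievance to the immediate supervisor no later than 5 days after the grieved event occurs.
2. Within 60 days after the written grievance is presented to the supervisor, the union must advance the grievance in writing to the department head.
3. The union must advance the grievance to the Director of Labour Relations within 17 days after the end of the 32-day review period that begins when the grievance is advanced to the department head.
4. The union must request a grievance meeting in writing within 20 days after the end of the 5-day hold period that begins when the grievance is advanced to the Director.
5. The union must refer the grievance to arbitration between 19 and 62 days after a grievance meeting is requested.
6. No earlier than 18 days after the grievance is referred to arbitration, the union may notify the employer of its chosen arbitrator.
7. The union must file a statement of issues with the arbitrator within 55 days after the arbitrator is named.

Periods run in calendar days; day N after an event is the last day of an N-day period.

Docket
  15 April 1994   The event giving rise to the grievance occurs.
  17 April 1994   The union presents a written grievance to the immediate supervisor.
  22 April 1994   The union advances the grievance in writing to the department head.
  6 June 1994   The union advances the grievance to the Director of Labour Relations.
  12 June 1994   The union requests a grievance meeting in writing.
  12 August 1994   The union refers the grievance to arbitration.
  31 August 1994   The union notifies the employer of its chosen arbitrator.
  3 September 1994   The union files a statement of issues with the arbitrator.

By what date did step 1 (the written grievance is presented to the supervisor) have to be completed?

Step 1 runs from 15 April 1994, when the grieved event occurs. 5 days after 15 April 1994 is 20 April 1994.

20 April 1994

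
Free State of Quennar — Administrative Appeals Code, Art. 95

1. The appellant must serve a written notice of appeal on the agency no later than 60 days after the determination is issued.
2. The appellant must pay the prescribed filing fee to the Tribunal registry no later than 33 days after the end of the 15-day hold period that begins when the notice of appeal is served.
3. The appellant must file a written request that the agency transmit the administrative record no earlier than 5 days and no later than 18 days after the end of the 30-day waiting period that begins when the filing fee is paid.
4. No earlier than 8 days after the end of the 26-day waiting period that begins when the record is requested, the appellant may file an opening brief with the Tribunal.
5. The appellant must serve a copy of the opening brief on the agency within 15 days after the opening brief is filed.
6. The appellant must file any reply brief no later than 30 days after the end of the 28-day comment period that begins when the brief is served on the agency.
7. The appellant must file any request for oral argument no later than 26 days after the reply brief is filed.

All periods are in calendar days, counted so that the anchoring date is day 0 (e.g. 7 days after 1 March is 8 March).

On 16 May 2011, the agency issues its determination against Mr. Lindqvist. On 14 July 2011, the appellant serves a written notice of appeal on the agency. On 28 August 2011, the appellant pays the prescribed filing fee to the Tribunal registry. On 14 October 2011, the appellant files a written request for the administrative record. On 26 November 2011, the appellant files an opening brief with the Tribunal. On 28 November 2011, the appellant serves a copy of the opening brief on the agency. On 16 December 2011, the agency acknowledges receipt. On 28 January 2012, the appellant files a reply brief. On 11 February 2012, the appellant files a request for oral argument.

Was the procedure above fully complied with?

No

(1) due by 16 May 2011 + 60 days = 15 July 2011; completed 14 July 2011, before the deadline.
(2) due by 29 July 2011 + 33 days = 31 August 2011; done 28 August 2011 — timely.
(3) the permitted window runs from 27 September 2011 + 5 = 2 October 2011 to 27 September 2011 + 18 = 15 October 2011; 14 October 2011 falls inside that range.
(4) permitted from 9 November 2011 + 8 days = 17 November 2011 onward; done 26 November 2011 — permitted.
(5) due by 26 November 2011 + 15 days = 11 December 2011; done 28 November 2011 — timely.
(6) due by 26 December 2011 + 30 days = 25 January 2012; done 28 January 2012 — 3 days late.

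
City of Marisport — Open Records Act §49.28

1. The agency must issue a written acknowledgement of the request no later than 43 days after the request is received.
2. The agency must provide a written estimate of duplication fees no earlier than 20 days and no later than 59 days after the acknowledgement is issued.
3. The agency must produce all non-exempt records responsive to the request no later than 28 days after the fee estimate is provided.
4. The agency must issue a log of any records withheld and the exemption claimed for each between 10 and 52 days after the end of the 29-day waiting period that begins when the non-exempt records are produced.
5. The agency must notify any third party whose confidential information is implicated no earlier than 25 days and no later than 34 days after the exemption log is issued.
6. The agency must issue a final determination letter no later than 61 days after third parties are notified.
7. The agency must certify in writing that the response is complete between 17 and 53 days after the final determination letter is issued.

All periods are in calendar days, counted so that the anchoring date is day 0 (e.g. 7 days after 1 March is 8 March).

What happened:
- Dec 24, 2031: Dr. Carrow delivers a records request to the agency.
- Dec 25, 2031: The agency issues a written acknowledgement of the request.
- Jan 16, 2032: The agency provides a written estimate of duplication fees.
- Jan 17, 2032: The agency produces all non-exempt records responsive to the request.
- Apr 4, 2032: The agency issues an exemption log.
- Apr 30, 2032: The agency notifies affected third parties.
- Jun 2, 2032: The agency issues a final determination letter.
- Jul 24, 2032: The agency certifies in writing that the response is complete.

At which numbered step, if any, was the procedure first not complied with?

None — every step was satisfied

(1) due by Dec 24, 2031 + 43 days = Feb 5, 2032; Dec 25, 2031 is within that limit.
(2) the permitted window runs from Dec 25, 2031 + 20 = Jan 14, 2032 to Dec 25, 2031 + 59 = Feb 22, 2032; done Jan 16, 2032 — within the window.
(3) due by Jan 16, 2032 + 28 days = Feb 13, 2032; completed Jan 17, 2032, before the deadline.
(4) the permitted window runs from Feb 15, 2032 + 10 = Feb 25, 2032 to Feb 15, 2032 + 52 = Apr 7, 2032; Apr 4, 2032 falls inside that range.
(5) the permitted window runs from Apr 4, 2032 + 25 = Apr 29, 2032 to Apr 4, 2032 + 34 = May 8, 2032; Apr 30, 2032 falls inside that range.
(6) due by Apr 30, 2032 + 61 days = Jun 30, 2032; completed Jun 2, 2032, before the deadline.
(7) the permitted window runs from Jun 2, 2032 + 17 = Jun 19, 2032 to Jun 2, 2032 + 53 = Jul 25, 2032; done Jul 24, 2032, which is between those dates.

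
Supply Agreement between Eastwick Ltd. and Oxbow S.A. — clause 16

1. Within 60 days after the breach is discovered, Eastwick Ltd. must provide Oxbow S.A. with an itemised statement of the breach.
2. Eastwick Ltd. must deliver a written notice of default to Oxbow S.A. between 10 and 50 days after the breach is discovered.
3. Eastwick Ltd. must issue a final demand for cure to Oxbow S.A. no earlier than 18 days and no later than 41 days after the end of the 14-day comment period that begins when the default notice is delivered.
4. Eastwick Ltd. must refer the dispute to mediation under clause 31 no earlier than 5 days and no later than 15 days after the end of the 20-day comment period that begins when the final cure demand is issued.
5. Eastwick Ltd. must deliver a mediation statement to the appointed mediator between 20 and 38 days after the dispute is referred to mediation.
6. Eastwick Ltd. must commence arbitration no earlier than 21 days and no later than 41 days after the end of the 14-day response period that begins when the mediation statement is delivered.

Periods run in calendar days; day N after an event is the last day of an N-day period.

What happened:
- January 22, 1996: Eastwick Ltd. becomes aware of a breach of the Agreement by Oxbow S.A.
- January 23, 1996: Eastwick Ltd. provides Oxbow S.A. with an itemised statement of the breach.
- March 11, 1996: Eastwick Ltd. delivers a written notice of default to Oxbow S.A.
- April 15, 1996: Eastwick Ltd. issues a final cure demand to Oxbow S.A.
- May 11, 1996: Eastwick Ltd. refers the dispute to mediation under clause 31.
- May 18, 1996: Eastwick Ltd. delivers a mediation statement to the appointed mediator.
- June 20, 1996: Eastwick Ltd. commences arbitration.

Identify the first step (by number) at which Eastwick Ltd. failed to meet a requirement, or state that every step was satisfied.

Step 5

Step 1 — counting 60 days from January 22, 1996 (when the breach is discovered) gives a deadline of March 22, 1996; completed January 23, 1996, before the deadline.
Step 2 — 10 and 50 days from January 22, 1996 (when the breach is discovered) are February 1, 1996 and March 12, 1996 respectively; done March 11, 1996 — within the window.
Step 3 — 18 and 41 days from March 25, 1996 (end of the 14-day comment period, which began when the default notice is delivered on March 11, 1996) are April 12, 1996 and May 5, 1996 respectively; done April 15, 1996, which is between those dates.
Step 4 — 5 and 15 days from May 5, 1996 (end of the 20-day comment period, which began when the final cure demand is issued on April 15, 1996) are May 10, 1996 and May 20, 1996 respectively; May 11, 1996 falls inside that range.
Step 5 — 20 and 38 days from May 11, 1996 (when the dispute is referred to mediation) are May 31, 1996 and June 18, 1996 respectively; May 18, 1996 is 13 days too early.
That is the first point of non-compliance.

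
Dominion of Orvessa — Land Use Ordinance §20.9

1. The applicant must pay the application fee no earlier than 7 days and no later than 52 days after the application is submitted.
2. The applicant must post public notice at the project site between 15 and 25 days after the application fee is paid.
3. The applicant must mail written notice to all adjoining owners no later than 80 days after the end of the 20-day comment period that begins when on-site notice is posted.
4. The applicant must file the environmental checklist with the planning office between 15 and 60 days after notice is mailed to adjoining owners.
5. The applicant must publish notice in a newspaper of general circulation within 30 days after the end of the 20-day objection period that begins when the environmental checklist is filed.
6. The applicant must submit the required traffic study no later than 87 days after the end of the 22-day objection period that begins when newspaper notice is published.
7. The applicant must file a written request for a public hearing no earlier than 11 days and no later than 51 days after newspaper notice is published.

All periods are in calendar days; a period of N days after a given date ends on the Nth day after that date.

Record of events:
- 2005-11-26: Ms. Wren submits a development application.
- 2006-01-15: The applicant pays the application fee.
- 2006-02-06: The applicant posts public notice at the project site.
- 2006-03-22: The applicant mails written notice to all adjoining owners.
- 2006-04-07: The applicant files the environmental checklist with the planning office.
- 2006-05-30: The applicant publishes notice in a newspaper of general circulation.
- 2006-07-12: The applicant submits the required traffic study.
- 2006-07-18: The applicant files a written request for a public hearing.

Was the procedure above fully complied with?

No

Step 1 — 7 and 52 days from 2005-11-26 (when the application is submitted) are 2005-12-03 and 2006-01-17 respectively; 2006-01-15 falls inside that range.
Step 2 — 15 and 25 days from 2006-01-15 (when the application fee is paid) are 2006-01-30 and 2006-02-09 respectively; done 2006-02-06 — within the window.
Step 3 — counting 80 days from 2006-02-26 (end of the 20-day comment period, which began when on-site notice is posted on 2006-02-06) gives a deadline of 2006-05-17; completed 2006-03-22, before the deadline.
Step 4 — 15 and 60 days from 2006-03-22 (when notice is mailed to adjoining owners) are 2006-04-06 and 2006-05-21 respectively; done 2006-04-07 — within the window.
Step 5 — counting 30 days from 2006-04-27 (end of the 20-day objection period, which began when the environmental checklist is filed on 2006-04-07) gives a deadline of 2006-05-27; 2006-05-30 misses that deadline by 3 days.
That is the first point of non-compliance.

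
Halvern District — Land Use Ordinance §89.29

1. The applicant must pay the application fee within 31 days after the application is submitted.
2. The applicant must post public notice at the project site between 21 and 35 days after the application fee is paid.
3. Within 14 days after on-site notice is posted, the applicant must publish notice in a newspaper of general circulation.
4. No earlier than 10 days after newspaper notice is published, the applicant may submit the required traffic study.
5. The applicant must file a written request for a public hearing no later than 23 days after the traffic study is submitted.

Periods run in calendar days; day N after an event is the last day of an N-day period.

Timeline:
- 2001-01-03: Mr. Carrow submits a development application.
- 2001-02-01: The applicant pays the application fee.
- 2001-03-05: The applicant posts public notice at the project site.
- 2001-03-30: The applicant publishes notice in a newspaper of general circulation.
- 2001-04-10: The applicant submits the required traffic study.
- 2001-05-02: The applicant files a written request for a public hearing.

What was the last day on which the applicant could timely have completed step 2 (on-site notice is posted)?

2001-03-08

Step 2 runs from 2001-02-01, when the application fee is paid. The window is 21–35 days after 2001-02-01; it closes on 2001-03-08.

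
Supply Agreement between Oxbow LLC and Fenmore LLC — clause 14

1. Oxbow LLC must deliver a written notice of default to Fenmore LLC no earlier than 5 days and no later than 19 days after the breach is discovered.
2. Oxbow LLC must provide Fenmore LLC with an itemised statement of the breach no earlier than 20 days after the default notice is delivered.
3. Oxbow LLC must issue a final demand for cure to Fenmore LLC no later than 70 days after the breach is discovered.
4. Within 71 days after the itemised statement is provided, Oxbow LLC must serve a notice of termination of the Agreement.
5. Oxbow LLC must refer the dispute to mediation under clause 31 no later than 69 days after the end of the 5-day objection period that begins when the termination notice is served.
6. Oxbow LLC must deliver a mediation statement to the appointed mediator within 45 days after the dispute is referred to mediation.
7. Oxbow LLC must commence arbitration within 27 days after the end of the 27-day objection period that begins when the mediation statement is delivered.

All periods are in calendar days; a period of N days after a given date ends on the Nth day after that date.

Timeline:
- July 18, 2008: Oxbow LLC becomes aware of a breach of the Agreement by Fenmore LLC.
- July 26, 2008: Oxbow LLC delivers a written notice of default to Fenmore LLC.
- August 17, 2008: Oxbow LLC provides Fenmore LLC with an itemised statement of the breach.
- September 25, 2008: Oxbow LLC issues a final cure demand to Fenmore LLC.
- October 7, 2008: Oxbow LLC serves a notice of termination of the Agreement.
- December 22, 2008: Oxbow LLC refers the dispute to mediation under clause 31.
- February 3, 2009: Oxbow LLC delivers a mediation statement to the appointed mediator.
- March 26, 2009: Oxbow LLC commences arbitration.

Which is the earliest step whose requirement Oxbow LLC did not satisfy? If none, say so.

Step 5

Step 1 — 5 and 19 days from July 18, 2008 (when the breach is discovered) are July 23, 2008 and August 6, 2008 respectively; July 26, 2008 falls inside that range.
Step 2 — must wait 20 days from July 26, 2008 (when the default notice is delivered), so not before August 15, 2008; August 17, 2008 is on or after that date.
Step 3 — counting 70 days from July 18, 2008 (when the breach is discovered) gives a deadline of September 26, 2008; completed September 25, 2008, before the deadline.
Step 4 — counting 71 days from August 17, 2008 (when the itemised statement is provided) gives a deadline of October 27, 2008; completed October 7, 2008, before the deadline.
Step 5 — counting 69 days from October 12, 2008 (end of the 5-day objection period, which began when the termination notice is served on October 7, 2008) gives a deadline of December 20, 2008; done December 22, 2008 — 2 days late.
No need to go further; step 5 was not satisfied.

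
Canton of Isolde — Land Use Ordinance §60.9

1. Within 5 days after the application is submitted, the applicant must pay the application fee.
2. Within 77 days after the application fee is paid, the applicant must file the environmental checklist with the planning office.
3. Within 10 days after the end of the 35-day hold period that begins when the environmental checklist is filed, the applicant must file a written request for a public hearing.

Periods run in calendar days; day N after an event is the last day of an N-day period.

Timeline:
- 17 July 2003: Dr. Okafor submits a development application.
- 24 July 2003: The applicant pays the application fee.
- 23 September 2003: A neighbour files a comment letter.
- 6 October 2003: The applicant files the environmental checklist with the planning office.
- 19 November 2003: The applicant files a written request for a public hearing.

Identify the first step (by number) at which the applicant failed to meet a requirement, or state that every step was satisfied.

Step 1: 5 days after 17 July 2003 (when the application is submitted) is 22 July 2003; not done until 24 July 2003, 2 days after the deadline.
That is the first point of non-compliance.

Step 1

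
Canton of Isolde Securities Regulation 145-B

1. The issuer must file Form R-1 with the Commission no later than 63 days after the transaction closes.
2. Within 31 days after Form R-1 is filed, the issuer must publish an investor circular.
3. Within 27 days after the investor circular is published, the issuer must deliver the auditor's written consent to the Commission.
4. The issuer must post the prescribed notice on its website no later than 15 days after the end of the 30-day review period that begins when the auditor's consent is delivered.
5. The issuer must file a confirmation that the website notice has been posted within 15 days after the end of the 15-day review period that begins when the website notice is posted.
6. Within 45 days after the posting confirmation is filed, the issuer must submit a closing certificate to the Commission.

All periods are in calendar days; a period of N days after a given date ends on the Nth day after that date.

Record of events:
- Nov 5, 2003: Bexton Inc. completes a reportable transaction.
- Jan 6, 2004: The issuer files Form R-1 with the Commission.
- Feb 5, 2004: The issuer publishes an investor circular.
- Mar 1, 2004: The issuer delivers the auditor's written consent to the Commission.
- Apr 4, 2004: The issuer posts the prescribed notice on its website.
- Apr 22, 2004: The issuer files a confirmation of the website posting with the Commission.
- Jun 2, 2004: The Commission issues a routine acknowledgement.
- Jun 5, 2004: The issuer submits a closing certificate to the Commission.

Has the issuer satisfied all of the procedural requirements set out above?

Yes

(1) due by Nov 5, 2003 + 63 days = Jan 7, 2004; done Jan 6, 2004 — timely.
(2) due by Jan 6, 2004 + 31 days = Feb 6, 2004; done Feb 5, 2004 — timely.
(3) due by Feb 5, 2004 + 27 days = Mar 3, 2004; Mar 1, 2004 is within that limit.
(4) due by Mar 31, 2004 + 15 days = Apr 15, 2004; completed Apr 4, 2004, before the deadline.
(5) due by Apr 19, 2004 + 15 days = May 4, 2004; done Apr 22, 2004 — timely.
(6) due by Apr 22, 2004 + 45 days = Jun 6, 2004; completed Jun 5, 2004, before the deadline.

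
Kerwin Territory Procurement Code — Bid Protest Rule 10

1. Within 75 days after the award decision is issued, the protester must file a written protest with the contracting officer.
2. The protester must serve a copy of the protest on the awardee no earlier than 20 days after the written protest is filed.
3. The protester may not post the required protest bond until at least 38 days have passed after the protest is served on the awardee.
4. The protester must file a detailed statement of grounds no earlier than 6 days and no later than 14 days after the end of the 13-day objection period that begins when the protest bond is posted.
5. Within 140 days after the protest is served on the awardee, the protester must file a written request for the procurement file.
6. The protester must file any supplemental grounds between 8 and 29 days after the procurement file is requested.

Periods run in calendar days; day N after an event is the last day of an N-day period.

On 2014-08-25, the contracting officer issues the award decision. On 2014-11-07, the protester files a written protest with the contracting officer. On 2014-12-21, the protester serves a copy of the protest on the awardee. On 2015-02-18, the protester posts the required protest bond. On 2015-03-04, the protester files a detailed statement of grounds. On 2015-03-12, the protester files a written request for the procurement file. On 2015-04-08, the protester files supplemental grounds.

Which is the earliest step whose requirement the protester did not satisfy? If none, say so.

Step 4

Step 1 — counting 75 days from 2014-08-25 (when the award decision is issued) gives a deadline of 2014-11-08; 2014-11-07 is within that limit.
Step 2 — must wait 20 days from 2014-11-07 (when the written protest is filed), so not before 2014-11-27; 2014-12-21 is on or after that date.
Step 3 — must wait 38 days from 2014-12-21 (when the protest is served on the awardee), so not before 2015-01-28; done 2015-02-18, after the minimum wait.
Step 4 — 6 and 14 days from 2015-03-03 (end of the 13-day objection period, which began when the protest bond is posted on 2015-02-18) are 2015-03-09 and 2015-03-17 respectively; 2015-03-04 is 5 days too early.
Later steps need not be reached.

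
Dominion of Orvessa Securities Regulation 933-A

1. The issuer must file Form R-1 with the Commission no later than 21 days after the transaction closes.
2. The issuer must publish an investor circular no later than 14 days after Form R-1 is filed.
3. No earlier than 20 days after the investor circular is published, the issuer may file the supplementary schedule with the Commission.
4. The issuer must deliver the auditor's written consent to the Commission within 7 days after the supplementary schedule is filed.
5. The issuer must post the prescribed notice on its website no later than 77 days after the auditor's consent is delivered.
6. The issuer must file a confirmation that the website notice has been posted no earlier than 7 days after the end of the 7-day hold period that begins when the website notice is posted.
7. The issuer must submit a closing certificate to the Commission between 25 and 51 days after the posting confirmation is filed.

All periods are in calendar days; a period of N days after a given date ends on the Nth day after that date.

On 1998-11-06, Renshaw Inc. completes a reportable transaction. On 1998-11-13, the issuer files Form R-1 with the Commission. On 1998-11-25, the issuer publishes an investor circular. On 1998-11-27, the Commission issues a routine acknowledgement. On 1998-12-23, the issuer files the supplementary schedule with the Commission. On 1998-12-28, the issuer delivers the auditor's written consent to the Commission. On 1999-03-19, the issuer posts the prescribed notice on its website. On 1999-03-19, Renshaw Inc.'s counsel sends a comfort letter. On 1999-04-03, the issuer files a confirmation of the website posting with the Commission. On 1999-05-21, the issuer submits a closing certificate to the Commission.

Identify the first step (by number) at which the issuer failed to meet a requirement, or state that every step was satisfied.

(1) due by 1998-11-06 + 21 days = 1998-11-27; completed 1998-11-13, before the deadline.
(2) due by 1998-11-13 + 14 days = 1998-11-27; 1998-11-25 is within that limit.
(3) permitted from 1998-11-25 + 20 days = 1998-12-15 onward; done 1998-12-23 — permitted.
(4) due by 1998-12-23 + 7 days = 1998-12-30; 1998-12-28 is within that limit.
(5) due by 1998-12-28 + 77 days = 1999-03-15; done 1999-03-19 — 4 days late.
The analysis stops there.

Step 5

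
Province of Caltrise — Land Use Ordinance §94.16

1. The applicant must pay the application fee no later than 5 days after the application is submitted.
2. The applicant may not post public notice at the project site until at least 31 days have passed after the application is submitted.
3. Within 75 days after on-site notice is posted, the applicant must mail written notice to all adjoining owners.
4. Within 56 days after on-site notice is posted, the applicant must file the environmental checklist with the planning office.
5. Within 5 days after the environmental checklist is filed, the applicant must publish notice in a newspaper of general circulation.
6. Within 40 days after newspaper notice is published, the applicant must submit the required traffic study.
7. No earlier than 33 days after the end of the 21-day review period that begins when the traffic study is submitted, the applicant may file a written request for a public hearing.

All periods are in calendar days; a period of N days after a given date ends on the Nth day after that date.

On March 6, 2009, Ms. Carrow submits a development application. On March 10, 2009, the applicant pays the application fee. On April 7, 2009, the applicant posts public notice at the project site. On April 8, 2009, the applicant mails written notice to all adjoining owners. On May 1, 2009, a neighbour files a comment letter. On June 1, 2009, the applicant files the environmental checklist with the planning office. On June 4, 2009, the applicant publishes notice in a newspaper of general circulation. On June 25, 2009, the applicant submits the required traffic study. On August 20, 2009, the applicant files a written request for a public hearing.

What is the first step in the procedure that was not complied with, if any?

Step 1: 5 days after March 6, 2009 (when the application is submitted) is March 11, 2009; completed March 10, 2009, before the deadline.
Step 2: the earliest permitted date is 31 days after March 6, 2009 (when the application is submitted), i.e. April 6, 2009; done April 7, 2009 — permitted.
Step 3: 75 days after April 7, 2009 (when on-site notice is posted) is June 21, 2009; April 8, 2009 is within that limit.
Step 4: 56 days after April 7, 2009 (when on-site notice is posted) is June 2, 2009; June 1, 2009 is within that limit.
Step 5: 5 days after June 1, 2009 (when the environmental checklist is filed) is June 6, 2009; done June 4, 2009 — timely.
Step 6: 40 days after June 4, 2009 (when newspaper notice is published) is July 14, 2009; done June 25, 2009 — timely.
Step 7: the earliest permitted date is 33 days after July 16, 2009 (end of the 21-day review period, which began when the traffic study is submitted on June 25, 2009), i.e. August 18, 2009; done August 20, 2009, after the minimum wait.

None — every step was satisfied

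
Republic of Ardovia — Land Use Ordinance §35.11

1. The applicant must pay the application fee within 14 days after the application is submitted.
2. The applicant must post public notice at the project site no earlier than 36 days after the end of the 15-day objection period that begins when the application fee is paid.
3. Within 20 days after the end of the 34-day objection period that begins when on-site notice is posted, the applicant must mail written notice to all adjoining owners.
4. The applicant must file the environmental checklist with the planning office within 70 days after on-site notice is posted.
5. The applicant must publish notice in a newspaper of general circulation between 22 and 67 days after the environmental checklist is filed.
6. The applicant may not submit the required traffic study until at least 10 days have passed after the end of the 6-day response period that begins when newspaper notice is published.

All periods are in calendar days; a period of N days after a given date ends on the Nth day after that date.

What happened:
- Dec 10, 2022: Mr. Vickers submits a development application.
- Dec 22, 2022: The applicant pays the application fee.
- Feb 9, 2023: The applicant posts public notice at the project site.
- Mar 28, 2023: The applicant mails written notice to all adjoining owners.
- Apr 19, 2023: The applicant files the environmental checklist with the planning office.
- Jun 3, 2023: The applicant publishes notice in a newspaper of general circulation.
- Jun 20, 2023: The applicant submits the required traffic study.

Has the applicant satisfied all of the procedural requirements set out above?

No

Step 1: 14 days after Dec 10, 2022 (when the application is submitted) is Dec 24, 2022; completed Dec 22, 2022, before the deadline.
Step 2: the earliest permitted date is 36 days after Jan 6, 2023 (end of the 15-day objection period, which began when the application fee is paid on Dec 22, 2022), i.e. Feb 11, 2023; done Feb 9, 2023 — 2 days too early.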